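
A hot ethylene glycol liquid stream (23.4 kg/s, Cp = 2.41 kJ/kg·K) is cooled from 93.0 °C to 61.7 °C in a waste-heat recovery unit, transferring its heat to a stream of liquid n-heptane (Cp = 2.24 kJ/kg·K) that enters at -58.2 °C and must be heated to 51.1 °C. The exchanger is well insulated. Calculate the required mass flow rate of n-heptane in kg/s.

ṁ_c = 7.21 kg/s

Heat released by hot stream: Q = 23.4 × 2.41 × (93.0 − 61.7) = 1765.1 kJ/s
Energy balance on cold side (adiabatic exchanger): Q = ṁ_c·Cp_c·(T_c,out − T_c,in)
ṁ_c = 1765.1 / [2.24 × (51.1 − -58.2)] = 7.2096 kg/s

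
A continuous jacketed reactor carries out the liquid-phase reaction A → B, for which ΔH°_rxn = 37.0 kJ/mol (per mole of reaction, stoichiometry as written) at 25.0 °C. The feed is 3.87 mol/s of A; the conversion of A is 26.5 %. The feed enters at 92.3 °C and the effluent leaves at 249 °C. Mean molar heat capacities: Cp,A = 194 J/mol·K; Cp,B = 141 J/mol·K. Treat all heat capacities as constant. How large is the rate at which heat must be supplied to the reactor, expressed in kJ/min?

Extent of reaction ξ = 0.265 × 3.87 = 1.0256 mol/s
Reaction term: ξ·ΔH°_rxn = 1.0256 × 37.0 = 37.945 kJ/s
Sensible, feed 92.3→25 °C: -50.527 kJ/s
Outlet flows (mol/s): A 2.8445, B 1.0256
Sensible, products 25→249 °C: 156 kJ/s
Q = ΔH = 143.42 kJ/s = 143.42 kW
Heat supplied = 8605 kJ/min

Q_in = 8610 kJ/min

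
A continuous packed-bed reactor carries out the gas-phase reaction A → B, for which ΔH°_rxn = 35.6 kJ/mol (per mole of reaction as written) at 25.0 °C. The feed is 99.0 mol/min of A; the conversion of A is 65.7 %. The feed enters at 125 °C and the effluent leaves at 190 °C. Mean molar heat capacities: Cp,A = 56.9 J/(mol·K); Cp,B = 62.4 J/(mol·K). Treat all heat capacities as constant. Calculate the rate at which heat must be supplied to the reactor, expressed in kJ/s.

Q_in = 45.7 kJ/s

Extent of reaction ξ = 0.657 × 99.0 = 65.043 mol/min
Reaction term: ξ·ΔH°_rxn = 65.043 × 35.6 = 2315.5 kJ/min
Sensible, feed 125→25 °C: -563.31 kJ/min
Outlet flows (mol/min): A 33.957, B 65.043
Sensible, products 25→190 °C: 988.49 kJ/min
Q = ΔH = 2740.7 kJ/min = 45.678 kW
Heat supplied = 45.678 kJ/s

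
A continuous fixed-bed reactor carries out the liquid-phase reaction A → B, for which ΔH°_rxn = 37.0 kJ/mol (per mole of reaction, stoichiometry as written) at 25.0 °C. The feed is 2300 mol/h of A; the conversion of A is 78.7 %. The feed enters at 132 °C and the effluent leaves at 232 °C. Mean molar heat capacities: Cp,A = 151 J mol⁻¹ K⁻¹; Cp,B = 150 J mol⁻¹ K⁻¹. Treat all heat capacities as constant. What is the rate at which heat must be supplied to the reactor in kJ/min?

Extent of reaction ξ = 0.787 × 2300 = 1810.1 mol/h
Reaction term: ξ·ΔH°_rxn = 1810.1 × 37.0 = 66974 kJ/h
Sensible, feed 132→25 °C: -37161 kJ/h
Outlet flows (mol/h): A 489.9, B 1810.1
Sensible, products 25→232 °C: 71516 kJ/h
Q = ΔH = 101330 kJ/h = 28.147 kW
Heat supplied = 1688.8 kJ/min

Q_in = 1690 kJ/min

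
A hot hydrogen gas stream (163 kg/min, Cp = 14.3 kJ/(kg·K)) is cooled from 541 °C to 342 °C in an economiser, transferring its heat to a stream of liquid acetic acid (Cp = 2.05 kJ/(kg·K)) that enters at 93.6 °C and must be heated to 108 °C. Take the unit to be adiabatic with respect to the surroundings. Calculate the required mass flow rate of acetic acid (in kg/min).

ṁ_c = 15700 kg/min

Heat released by hot stream: Q = 163 × 14.3 × (541 − 342) = 463850 kJ/min
Energy balance on cold side (adiabatic exchanger): Q = ṁ_c·Cp_c·(T_c,out − T_c,in)
ṁ_c = 463850 / [2.05 × (108 − 93.6)] = 15713 kg/min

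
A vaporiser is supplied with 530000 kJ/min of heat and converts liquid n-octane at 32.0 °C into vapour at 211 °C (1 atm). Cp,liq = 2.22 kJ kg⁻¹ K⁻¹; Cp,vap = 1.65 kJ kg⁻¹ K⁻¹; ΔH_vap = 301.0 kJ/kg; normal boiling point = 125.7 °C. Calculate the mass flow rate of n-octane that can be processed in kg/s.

Δh = 2.22×(125.7−32.0) + 301.0 + 1.65×(211−125.7) = 649.76 kJ/kg
Q = 530000 kJ/min = 8833.3 kJ/s = 8833.3 kJ/s
ṁ = Q/Δh = 8833.3 / 649.76 = 13.595 kg/s

ṁ = 13.6 kg/s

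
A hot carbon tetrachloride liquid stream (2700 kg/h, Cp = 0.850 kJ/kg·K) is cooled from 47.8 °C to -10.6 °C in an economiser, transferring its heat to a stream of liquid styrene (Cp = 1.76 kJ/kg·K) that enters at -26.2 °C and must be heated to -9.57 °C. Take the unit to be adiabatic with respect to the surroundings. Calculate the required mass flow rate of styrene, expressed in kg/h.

Heat released by hot stream: Q = 2700 × 0.850 × (47.8 − -10.6) = 134030 kJ/h
Energy balance on cold side (adiabatic exchanger): Q = ṁ_c·Cp_c·(T_c,out − T_c,in)
ṁ_c = 134030 / [1.76 × (-9.57 − -26.2)] = 4579.2 kg/h

ṁ_c = 4580 kg/h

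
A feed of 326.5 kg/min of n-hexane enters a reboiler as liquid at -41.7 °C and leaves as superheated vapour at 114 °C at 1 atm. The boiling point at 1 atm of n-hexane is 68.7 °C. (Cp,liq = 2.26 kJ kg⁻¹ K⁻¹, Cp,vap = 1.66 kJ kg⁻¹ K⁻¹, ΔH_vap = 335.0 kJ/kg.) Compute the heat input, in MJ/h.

Q = 12900 MJ/h

liquid -41.7→68.7 °C: 249.5 kJ/kg
vaporisation at 68.7 °C: 335 kJ/kg
vapour 68.7→114 °C: 75.198 kJ/kg
Δh = 249.5 + 335 + 75.198 = 659.7 kJ/kg
Q = ṁ·Δh = 326.5 kg/min × 659.7 kJ/kg = 215390 kJ/min
|Q| = 3589.9 kW = 12924 MJ/h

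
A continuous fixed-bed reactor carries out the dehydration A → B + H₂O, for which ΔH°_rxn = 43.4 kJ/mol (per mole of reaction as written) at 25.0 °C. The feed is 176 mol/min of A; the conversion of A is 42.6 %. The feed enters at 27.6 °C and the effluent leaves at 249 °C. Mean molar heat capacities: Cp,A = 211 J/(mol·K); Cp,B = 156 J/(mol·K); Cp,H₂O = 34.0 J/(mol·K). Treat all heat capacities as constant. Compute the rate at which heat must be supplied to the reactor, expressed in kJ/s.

Q_in = 185 kJ/s

Extent of reaction ξ = 0.426 × 176 = 74.976 mol/min
Reaction term: ξ·ΔH°_rxn = 74.976 × 43.4 = 3254 kJ/min
Sensible, feed 27.6→25 °C: -96.554 kJ/min
Outlet flows (mol/min): A 101.02, B 74.976, H₂O 74.976
Sensible, products 25→249 °C: 7965.8 kJ/min
Q = ΔH = 11123 kJ/min = 185.39 kW
Heat supplied = 185.39 kJ/s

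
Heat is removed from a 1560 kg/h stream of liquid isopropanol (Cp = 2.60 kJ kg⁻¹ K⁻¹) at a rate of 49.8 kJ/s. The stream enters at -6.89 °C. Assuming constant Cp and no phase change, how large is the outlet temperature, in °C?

T_out = -51.1 °C

Q = 49.8 kJ/s = 179280 kJ/h
ΔT = Q/(ṁ·Cp) = 179280/(1560×2.60) = 44.201 K
T_out = -6.89 − 44.201 = -51.091 °C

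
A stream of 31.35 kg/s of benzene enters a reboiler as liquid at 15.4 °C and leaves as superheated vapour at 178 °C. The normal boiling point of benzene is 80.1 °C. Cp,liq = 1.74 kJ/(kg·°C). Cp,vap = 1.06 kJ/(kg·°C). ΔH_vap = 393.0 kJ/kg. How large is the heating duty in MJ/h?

Q = 68800 MJ/h

liquid 15.4→80.1 °C: 112.58 kJ/kg
vaporisation at 80.1 °C: 393 kJ/kg
vapour 80.1→178 °C: 103.77 kJ/kg
Δh = 112.58 + 393 + 103.77 = 609.35 kJ/kg
Q = ṁ·Δh = 31.35 kg/s × 609.35 kJ/kg = 19103 kJ/s
|Q| = 19103 kW = 68771 MJ/h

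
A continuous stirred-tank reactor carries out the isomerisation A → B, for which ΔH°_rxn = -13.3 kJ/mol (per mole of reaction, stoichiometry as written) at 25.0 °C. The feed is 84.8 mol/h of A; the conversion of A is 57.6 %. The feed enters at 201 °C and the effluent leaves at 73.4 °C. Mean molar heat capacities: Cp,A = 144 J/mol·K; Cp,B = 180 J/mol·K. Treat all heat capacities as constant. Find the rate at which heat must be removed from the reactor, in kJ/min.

Extent of reaction ξ = 0.576 × 84.8 = 48.845 mol/h
Reaction term: ξ·ΔH°_rxn = 48.845 × -13.3 = -649.64 kJ/h
Sensible, feed 201→25 °C: -2149.2 kJ/h
Outlet flows (mol/h): A 35.955, B 48.845
Sensible, products 25→73.4 °C: 676.13 kJ/h
Q = ΔH = -2122.7 kJ/h = -0.58963 kW
Heat removed = 35.378 kJ/min

Q_out = 35.4 kJ/min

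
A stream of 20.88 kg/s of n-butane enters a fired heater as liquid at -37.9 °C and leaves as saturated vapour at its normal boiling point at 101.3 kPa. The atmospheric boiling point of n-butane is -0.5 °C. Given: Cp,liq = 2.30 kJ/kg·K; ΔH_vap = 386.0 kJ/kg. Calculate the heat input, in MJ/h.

Q = 35500 MJ/h

liquid -37.9→-0.5 °C: 86.02 kJ/kg
vaporisation at -0.5 °C: 386 kJ/kg
Δh = 86.02 + 386 = 472.02 kJ/kg
Q = ṁ·Δh = 20.88 kg/s × 472.02 kJ/kg = 9855.8 kJ/s
|Q| = 9855.8 kW = 35481 MJ/h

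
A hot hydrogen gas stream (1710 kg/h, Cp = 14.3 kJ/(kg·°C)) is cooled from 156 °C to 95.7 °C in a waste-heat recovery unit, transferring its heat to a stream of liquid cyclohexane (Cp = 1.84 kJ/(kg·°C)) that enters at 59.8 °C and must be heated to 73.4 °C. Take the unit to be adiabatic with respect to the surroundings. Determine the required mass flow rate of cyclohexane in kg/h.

Heat released by hot stream: Q = 1710 × 14.3 × (156 − 95.7) = 1.4745e+06 kJ/h
Energy balance on cold side (adiabatic exchanger): Q = ṁ_c·Cp_c·(T_c,out − T_c,in)
ṁ_c = 1.4745e+06 / [1.84 × (73.4 − 59.8)] = 58924 kg/h

ṁ_c = 58900 kg/h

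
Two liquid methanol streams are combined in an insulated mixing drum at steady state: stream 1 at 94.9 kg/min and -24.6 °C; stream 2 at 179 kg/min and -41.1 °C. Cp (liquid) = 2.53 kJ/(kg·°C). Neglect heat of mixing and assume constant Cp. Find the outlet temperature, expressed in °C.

Adiabatic, steady state ⇒ Σ ṁᵢCp,ᵢ(T_out − Tᵢ) = 0
T_out = Σ ṁᵢCp,ᵢTᵢ / Σ ṁᵢCp,ᵢ
      = -24519 / 692.97 = -35.383 °C

T_out = -35.4 °C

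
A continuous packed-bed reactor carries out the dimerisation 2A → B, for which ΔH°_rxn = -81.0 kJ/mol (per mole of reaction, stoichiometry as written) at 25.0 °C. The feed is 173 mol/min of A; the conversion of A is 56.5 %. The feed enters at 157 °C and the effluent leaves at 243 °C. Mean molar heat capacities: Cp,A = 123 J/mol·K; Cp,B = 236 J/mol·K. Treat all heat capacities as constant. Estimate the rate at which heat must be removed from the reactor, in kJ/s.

Q_out = 37.3 kJ/s

Extent of reaction ξ = 0.565 × 173 / 2 = 48.872 mol/min
Reaction term: ξ·ΔH°_rxn = 48.872 × -81.0 = -3958.7 kJ/min
Sensible, feed 157→25 °C: -2808.8 kJ/min
Outlet flows (mol/min): A 75.255, B 48.872
Sensible, products 25→243 °C: 4532.3 kJ/min
Q = ΔH = -2235.2 kJ/min = -37.254 kW
Heat removed = 37.254 kJ/s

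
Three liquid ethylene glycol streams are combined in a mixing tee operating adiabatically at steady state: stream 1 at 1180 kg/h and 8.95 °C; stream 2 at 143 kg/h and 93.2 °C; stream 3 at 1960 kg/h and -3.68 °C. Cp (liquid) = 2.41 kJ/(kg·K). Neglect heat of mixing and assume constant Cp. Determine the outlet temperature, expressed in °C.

T_out = 5.08 °C

Adiabatic, steady state ⇒ Σ ṁᵢCp,ᵢ(T_out − Tᵢ) = 0
Σ ṁᵢCp,ᵢTᵢ = 1180×2.41×8.95 + 143×2.41×93.2 + 1960×2.41×-3.68 = 40189
Σ ṁᵢCp,ᵢ = 1180×2.41 + 143×2.41 + 1960×2.41 = 7912
T_out = 40189 / 7912 = 5.0794 °C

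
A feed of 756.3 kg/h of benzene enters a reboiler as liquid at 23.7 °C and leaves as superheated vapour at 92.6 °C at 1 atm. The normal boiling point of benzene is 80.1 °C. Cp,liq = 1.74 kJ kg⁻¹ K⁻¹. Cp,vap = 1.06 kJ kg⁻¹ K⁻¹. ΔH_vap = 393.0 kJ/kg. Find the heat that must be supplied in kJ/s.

Q = 106 kJ/s

liquid 23.7→80.1 °C: 98.136 kJ/kg
vaporisation at 80.1 °C: 393 kJ/kg
vapour 80.1→92.6 °C: 13.25 kJ/kg
Δh = 98.136 + 393 + 13.25 = 504.39 kJ/kg
Q = ṁ·Δh = 756.3 kg/h × 504.39 kJ/kg = 381470 kJ/h
|Q| = 105.96 kW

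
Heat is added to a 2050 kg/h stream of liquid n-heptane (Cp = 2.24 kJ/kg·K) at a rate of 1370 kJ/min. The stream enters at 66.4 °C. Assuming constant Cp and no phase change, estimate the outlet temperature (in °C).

T_out = 84.3 °C

Q = 1370 kJ/min = 82200 kJ/h
ΔT = Q/(ṁ·Cp) = 82200/(2050×2.24) = 17.901 K
T_out = 66.4 + 17.901 = 84.301 °C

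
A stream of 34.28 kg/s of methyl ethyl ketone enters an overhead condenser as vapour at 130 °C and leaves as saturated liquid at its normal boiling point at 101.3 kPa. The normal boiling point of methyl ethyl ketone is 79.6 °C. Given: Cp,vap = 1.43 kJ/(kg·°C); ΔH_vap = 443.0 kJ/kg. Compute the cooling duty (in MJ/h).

vapour 130→79.6 °C: -72.072 kJ/kg
condensation at 79.6 °C: -443 kJ/kg
Δh = -72.072 + -443 = -515.07 kJ/kg
Q = ṁ·Δh = 34.28 kg/s × -515.07 kJ/kg = -17657 kJ/s
|Q| = 17657 kW = 63564 MJ/h

Q_c = 63600 MJ/h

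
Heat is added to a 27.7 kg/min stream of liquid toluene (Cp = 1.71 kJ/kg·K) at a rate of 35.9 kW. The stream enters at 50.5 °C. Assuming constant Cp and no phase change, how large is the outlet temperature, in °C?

T_out = 96.0 °C

Q = 35.9 kW = 2154 kJ/min
ΔT = Q/(ṁ·Cp) = 2154/(27.7×1.71) = 45.475 K
T_out = 50.5 + 45.475 = 95.975 °C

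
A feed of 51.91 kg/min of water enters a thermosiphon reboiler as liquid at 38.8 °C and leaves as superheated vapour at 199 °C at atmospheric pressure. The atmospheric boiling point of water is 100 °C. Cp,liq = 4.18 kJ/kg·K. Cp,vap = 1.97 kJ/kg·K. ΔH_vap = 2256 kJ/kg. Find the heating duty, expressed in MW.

Q = 2.34 MW

liquid 38.8→100 °C: 255.82 kJ/kg
vaporisation at 100 °C: 2256 kJ/kg
vapour 100→199 °C: 195.03 kJ/kg
Δh = 255.82 + 2256 + 195.03 = 2706.8 kJ/kg
Q = ṁ·Δh = 51.91 kg/min × 2706.8 kJ/kg = 140510 kJ/min
|Q| = 2341.9 kW = 2.3419 MW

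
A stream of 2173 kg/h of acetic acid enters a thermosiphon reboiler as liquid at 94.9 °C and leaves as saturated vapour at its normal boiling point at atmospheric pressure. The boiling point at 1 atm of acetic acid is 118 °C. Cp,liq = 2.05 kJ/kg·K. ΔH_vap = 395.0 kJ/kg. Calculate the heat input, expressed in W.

liquid 94.9→118 °C: 47.355 kJ/kg
vaporisation at 118 °C: 395 kJ/kg
Δh = 47.355 + 395 = 442.35 kJ/kg
Q = ṁ·Δh = 2173 kg/h × 442.35 kJ/kg = 961240 kJ/h
|Q| = 267.01 kW = 267010 W

Q = 267000 W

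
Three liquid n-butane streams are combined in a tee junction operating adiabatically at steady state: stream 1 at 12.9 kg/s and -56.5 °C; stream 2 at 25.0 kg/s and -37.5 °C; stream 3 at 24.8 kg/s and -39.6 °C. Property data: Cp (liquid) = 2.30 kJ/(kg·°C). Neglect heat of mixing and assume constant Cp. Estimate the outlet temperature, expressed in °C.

T_out = -42.2 °C

Adiabatic, steady state ⇒ Σ ṁᵢCp,ᵢ(T_out − Tᵢ) = 0
T_out = Σ ṁᵢCp,ᵢTᵢ / Σ ṁᵢCp,ᵢ
      = -6091.4 / 144.21 = -42.24 °C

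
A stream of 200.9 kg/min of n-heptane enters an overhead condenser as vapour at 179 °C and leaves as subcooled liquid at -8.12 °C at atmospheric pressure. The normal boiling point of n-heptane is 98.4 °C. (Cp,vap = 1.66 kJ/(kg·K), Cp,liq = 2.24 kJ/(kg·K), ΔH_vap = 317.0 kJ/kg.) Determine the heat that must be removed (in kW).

vapour 179→98.4 °C: -133.8 kJ/kg
condensation at 98.4 °C: -317 kJ/kg
liquid 98.4→-8.12 °C: -238.6 kJ/kg
Δh = -133.8 + -317 + -238.6 = -689.4 kJ/kg
Q = ṁ·Δh = 200.9 kg/min × -689.4 kJ/kg = -138500 kJ/min
|Q| = 2308.3 kW

Q_c = 2310 kW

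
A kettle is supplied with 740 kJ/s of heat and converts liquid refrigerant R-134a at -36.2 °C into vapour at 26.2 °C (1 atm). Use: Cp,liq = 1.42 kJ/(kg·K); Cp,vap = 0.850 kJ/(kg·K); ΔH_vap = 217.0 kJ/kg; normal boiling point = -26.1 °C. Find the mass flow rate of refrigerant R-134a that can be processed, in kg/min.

Δh = 1.42×(-26.1−-36.2) + 217.0 + 0.850×(26.2−-26.1) = 275.8 kJ/kg
Q = 740 kJ/s = 740 kJ/s = 44400 kJ/min
ṁ = Q/Δh = 44400 / 275.8 = 160.99 kg/min

ṁ = 161 kg/min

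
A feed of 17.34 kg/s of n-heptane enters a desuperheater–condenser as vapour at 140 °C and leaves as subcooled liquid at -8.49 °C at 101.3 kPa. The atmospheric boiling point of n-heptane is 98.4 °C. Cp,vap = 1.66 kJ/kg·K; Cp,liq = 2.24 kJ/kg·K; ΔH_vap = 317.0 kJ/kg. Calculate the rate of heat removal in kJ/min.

vapour 140→98.4 °C: -69.056 kJ/kg
condensation at 98.4 °C: -317 kJ/kg
liquid 98.4→-8.49 °C: -239.43 kJ/kg
Δh = -69.056 + -317 + -239.43 = -625.49 kJ/kg
Q = ṁ·Δh = 17.34 kg/s × -625.49 kJ/kg = -10846 kJ/s
|Q| = 10846 kW = 650760 kJ/min

Q_c = 651000 kJ/min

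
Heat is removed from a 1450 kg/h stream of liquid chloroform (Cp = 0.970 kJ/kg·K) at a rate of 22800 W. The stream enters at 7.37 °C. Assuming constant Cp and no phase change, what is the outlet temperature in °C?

Q = 22800 W = 82080 kJ/h
ΔT = Q/(ṁ·Cp) = 82080/(1450×0.970) = 58.358 K
T_out = 7.37 − 58.358 = -50.988 °C

T_out = -51.0 °C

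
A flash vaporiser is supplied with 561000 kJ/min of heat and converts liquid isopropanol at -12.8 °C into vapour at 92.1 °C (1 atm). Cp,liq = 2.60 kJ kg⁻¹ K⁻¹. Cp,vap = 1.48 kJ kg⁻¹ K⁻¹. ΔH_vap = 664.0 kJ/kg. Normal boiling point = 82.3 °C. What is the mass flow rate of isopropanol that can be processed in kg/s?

ṁ = 10.1 kg/s

Δh = 2.60×(82.3−-12.8) + 664.0 + 1.48×(92.1−82.3) = 925.76 kJ/kg
Q = 561000 kJ/min = 9350 kJ/s = 9350 kJ/s
ṁ = Q/Δh = 9350 / 925.76 = 10.1 kg/s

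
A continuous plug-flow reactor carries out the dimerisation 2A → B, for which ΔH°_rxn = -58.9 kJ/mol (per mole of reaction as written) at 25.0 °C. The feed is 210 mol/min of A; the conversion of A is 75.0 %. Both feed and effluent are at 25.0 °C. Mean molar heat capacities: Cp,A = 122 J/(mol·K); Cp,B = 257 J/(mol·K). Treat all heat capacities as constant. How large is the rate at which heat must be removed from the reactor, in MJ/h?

Extent of reaction ξ = 0.750 × 210 / 2 = 78.75 mol/min
Reaction term: ξ·ΔH°_rxn = 78.75 × -58.9 = -4638.4 kJ/min
Q = ΔH = -4638.4 kJ/min = -77.306 kW
Heat removed = 278.3 MJ/h

Q_out = 278 MJ/h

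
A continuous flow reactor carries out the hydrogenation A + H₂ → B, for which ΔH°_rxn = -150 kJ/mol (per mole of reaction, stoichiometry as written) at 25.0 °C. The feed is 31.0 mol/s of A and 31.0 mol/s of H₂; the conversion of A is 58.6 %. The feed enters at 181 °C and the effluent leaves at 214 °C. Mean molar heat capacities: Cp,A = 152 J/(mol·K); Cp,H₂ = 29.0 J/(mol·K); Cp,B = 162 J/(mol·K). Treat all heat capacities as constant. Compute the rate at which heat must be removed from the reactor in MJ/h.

Extent of reaction ξ = 0.586 × 31.0 = 18.166 mol/s
Reaction term: ξ·ΔH°_rxn = 18.166 × -150 = -2724.9 kJ/s
Sensible, feed 181→25 °C: -875.32 kJ/s
Outlet flows (mol/s): A 12.834, H₂ 12.834, B 18.166
Sensible, products 25→214 °C: 995.24 kJ/s
Q = ΔH = -2605 kJ/s = -2605 kW
Heat removed = 9377.9 MJ/h

Q_out = 9380 MJ/h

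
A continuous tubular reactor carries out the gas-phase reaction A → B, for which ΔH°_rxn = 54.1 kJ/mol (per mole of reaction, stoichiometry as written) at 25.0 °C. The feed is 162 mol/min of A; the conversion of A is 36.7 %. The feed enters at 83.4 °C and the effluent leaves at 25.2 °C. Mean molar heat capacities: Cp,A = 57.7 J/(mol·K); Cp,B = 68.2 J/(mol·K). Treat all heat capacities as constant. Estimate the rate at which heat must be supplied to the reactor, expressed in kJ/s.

Extent of reaction ξ = 0.367 × 162 = 59.454 mol/min
Reaction term: ξ·ΔH°_rxn = 59.454 × 54.1 = 3216.5 kJ/min
Sensible, feed 83.4→25 °C: -545.89 kJ/min
Outlet flows (mol/min): A 102.55, B 59.454
Sensible, products 25→25.2 °C: 1.9943 kJ/min
Q = ΔH = 2672.6 kJ/min = 44.543 kW
Heat supplied = 44.543 kJ/s

Q_in = 44.5 kJ/s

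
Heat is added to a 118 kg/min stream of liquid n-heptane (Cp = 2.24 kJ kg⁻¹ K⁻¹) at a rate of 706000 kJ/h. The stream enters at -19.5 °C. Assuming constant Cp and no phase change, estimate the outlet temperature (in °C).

T_out = 25.0 °C

Q = 706000 kJ/h = 11767 kJ/min
ΔT = Q/(ṁ·Cp) = 11767/(118×2.24) = 44.517 K
T_out = -19.5 + 44.517 = 25.017 °C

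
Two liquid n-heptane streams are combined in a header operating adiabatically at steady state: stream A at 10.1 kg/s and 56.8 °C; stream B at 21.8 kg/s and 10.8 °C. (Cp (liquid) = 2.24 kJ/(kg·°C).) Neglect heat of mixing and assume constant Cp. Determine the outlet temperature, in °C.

Adiabatic, steady state ⇒ Σ ṁᵢCp,ᵢ(T_out − Tᵢ) = 0
T_out = Σ ṁᵢCp,ᵢTᵢ / Σ ṁᵢCp,ᵢ
      = 1812.4 / 71.456 = 25.364 °C

T_out = 25.4 °C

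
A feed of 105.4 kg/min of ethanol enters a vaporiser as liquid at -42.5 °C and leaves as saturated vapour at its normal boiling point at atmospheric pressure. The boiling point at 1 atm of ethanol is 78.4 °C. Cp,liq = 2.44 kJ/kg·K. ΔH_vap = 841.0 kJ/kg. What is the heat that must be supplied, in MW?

Q = 2.00 MW

liquid -42.5→78.4 °C: 295 kJ/kg
vaporisation at 78.4 °C: 841 kJ/kg
Δh = 295 + 841 = 1136 kJ/kg
Q = ṁ·Δh = 105.4 kg/min × 1136 kJ/kg = 119730 kJ/min
|Q| = 1995.6 kW = 1.9956 MW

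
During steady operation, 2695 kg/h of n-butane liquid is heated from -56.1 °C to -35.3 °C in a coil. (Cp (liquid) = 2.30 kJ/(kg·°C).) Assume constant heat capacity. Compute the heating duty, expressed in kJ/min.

Q = 2150 kJ/min

Q = ṁ·Cp·ΔT = 2695 × 2.30 × (-35.3 − -56.1) = 128930 kJ/h
Converting: 128930 / 3600 s = 35.814 kW
Heating duty = 2148.8 kJ/min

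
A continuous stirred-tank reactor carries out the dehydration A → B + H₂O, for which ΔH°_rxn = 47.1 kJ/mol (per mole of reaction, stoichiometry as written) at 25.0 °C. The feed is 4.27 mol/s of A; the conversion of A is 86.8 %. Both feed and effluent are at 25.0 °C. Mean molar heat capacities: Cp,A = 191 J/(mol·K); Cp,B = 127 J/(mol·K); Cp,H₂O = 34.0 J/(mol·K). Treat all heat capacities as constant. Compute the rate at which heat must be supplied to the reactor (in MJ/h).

Q_in = 628 MJ/h

Extent of reaction ξ = 0.868 × 4.27 = 3.7064 mol/s
Reaction term: ξ·ΔH°_rxn = 3.7064 × 47.1 = 174.57 kJ/s
Q = ΔH = 174.57 kJ/s = 174.57 kW
Heat supplied = 628.45 MJ/h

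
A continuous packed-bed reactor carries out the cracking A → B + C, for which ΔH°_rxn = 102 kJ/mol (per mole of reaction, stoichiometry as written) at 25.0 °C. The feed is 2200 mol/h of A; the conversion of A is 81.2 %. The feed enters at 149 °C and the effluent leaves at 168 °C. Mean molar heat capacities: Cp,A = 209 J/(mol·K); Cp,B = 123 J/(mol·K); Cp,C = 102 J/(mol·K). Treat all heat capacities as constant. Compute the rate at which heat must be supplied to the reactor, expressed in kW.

Q_in = 54.2 kW

Extent of reaction ξ = 0.812 × 2200 = 1786.4 mol/h
Reaction term: ξ·ΔH°_rxn = 1786.4 × 102 = 182210 kJ/h
Sensible, feed 149→25 °C: -57015 kJ/h
Outlet flows (mol/h): A 413.6, B 1786.4, C 1786.4
Sensible, products 25→168 °C: 69839 kJ/h
Q = ΔH = 195040 kJ/h = 54.177 kW
Heat supplied = 54.177 kW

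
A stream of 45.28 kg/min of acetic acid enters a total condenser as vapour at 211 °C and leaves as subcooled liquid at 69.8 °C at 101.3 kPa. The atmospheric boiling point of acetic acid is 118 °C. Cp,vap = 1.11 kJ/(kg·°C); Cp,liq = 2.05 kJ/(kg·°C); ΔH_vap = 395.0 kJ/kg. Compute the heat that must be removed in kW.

vapour 211→118 °C: -103.23 kJ/kg
condensation at 118 °C: -395 kJ/kg
liquid 118→69.8 °C: -98.81 kJ/kg
Δh = -103.23 + -395 + -98.81 = -597.04 kJ/kg
Q = ṁ·Δh = 45.28 kg/min × -597.04 kJ/kg = -27034 kJ/min
|Q| = 450.57 kW

Q_c = 451 kW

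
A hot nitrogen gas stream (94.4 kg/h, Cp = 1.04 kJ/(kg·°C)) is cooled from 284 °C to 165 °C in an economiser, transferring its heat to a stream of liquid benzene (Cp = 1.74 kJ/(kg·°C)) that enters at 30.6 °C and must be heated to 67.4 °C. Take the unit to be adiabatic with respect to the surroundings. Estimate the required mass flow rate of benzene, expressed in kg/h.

Heat released by hot stream: Q = 94.4 × 1.04 × (284 − 165) = 11683 kJ/h
Energy balance on cold side (adiabatic exchanger): Q = ṁ_c·Cp_c·(T_c,out − T_c,in)
ṁ_c = 11683 / [1.74 × (67.4 − 30.6)] = 182.45 kg/h

ṁ_c = 182 kg/h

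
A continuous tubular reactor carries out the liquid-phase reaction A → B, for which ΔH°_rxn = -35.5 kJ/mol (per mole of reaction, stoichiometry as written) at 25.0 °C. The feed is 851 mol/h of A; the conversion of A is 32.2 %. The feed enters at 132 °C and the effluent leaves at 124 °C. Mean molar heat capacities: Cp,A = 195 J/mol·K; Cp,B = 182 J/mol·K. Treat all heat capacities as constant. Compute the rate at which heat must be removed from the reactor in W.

Extent of reaction ξ = 0.322 × 851 = 274.02 mol/h
Reaction term: ξ·ΔH°_rxn = 274.02 × -35.5 = -9727.8 kJ/h
Sensible, feed 132→25 °C: -17756 kJ/h
Outlet flows (mol/h): A 576.98, B 274.02
Sensible, products 25→124 °C: 16076 kJ/h
Q = ΔH = -11408 kJ/h = -3.1689 kW
Heat removed = 3168.9 W

Q_out = 3170 W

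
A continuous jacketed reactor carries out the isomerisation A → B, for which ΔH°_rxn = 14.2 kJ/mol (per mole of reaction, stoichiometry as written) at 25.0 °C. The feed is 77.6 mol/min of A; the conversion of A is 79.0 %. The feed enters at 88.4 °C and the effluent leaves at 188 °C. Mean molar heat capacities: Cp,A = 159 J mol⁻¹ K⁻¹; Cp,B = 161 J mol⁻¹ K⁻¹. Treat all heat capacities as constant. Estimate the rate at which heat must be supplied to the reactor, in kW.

Extent of reaction ξ = 0.790 × 77.6 = 61.304 mol/min
Reaction term: ξ·ΔH°_rxn = 61.304 × 14.2 = 870.52 kJ/min
Sensible, feed 88.4→25 °C: -782.25 kJ/min
Outlet flows (mol/min): A 16.296, B 61.304
Sensible, products 25→188 °C: 2031.1 kJ/min
Q = ΔH = 2119.4 kJ/min = 35.323 kW
Heat supplied = 35.323 kW

Q_in = 35.3 kW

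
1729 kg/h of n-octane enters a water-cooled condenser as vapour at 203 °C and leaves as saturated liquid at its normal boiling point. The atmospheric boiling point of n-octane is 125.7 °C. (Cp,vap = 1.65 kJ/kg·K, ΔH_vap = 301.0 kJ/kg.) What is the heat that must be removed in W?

vapour 203→125.7 °C: -127.54 kJ/kg
condensation at 125.7 °C: -301 kJ/kg
Δh = -127.54 + -301 = -428.54 kJ/kg
Q = ṁ·Δh = 1729 kg/h × -428.54 kJ/kg = -740950 kJ/h
|Q| = 205.82 kW = 205820 W

Q_c = 206000 W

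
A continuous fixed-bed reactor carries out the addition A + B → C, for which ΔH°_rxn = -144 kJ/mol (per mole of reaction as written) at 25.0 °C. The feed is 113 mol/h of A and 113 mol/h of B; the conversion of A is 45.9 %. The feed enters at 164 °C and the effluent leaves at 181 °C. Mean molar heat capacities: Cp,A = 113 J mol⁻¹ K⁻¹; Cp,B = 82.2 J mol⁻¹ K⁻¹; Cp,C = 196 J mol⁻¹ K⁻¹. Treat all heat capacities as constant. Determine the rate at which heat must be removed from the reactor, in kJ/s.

Q_out = 1.97 kJ/s

Extent of reaction ξ = 0.459 × 113 = 51.867 mol/h
Reaction term: ξ·ΔH°_rxn = 51.867 × -144 = -7468.8 kJ/h
Sensible, feed 164→25 °C: -3066 kJ/h
Outlet flows (mol/h): A 61.133, B 61.133, C 51.867
Sensible, products 25→181 °C: 3447.5 kJ/h
Q = ΔH = -7087.4 kJ/h = -1.9687 kW
Heat removed = 1.9687 kJ/s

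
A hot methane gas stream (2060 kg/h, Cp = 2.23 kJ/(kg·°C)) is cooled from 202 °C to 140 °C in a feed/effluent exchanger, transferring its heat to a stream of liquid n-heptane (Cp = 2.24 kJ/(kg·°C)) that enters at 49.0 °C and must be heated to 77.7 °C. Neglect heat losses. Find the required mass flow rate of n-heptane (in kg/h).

Heat released by hot stream: Q = 2060 × 2.23 × (202 − 140) = 284820 kJ/h
Energy balance on cold side (adiabatic exchanger): Q = ṁ_c·Cp_c·(T_c,out − T_c,in)
ṁ_c = 284820 / [2.24 × (77.7 − 49.0)] = 4430.3 kg/h

ṁ_c = 4430 kg/h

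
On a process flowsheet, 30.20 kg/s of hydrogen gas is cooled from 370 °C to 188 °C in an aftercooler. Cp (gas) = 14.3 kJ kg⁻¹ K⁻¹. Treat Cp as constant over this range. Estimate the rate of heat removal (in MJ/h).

Q = ṁ·Cp·ΔT = 30.20 × 14.3 × (188 − 370) = -78599 kJ/s
Cooling duty = 282950 MJ/h

Q_c = 283000 MJ/h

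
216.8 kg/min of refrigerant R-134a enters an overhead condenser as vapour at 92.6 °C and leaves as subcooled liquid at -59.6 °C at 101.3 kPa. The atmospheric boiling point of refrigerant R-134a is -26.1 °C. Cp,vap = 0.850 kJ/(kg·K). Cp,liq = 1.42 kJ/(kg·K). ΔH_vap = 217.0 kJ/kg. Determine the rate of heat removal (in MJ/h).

vapour 92.6→-26.1 °C: -100.89 kJ/kg
condensation at -26.1 °C: -217 kJ/kg
liquid -26.1→-59.6 °C: -47.57 kJ/kg
Δh = -100.89 + -217 + -47.57 = -365.46 kJ/kg
Q = ṁ·Δh = 216.8 kg/min × -365.46 kJ/kg = -79233 kJ/min
|Q| = 1320.5 kW = 4754 MJ/h

Q_c = 4750 MJ/h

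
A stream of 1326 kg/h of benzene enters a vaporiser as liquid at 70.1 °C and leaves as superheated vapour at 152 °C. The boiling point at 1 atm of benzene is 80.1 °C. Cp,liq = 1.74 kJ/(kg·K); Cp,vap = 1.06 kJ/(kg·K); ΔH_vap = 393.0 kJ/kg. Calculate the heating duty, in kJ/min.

liquid 70.1→80.1 °C: 17.4 kJ/kg
vaporisation at 80.1 °C: 393 kJ/kg
vapour 80.1→152 °C: 76.214 kJ/kg
Δh = 17.4 + 393 + 76.214 = 486.61 kJ/kg
Q = ṁ·Δh = 1326 kg/h × 486.61 kJ/kg = 645250 kJ/h
|Q| = 179.24 kW = 10754 kJ/min

Q = 10800 kJ/min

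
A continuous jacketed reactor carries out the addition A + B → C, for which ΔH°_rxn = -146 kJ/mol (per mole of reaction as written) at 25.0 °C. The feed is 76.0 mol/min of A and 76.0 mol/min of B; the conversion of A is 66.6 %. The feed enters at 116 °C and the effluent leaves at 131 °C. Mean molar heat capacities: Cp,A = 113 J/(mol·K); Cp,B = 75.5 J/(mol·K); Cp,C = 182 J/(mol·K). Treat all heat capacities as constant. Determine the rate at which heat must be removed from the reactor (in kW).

Extent of reaction ξ = 0.666 × 76.0 = 50.616 mol/min
Reaction term: ξ·ΔH°_rxn = 50.616 × -146 = -7389.9 kJ/min
Sensible, feed 116→25 °C: -1303.7 kJ/min
Outlet flows (mol/min): A 25.384, B 25.384, C 50.616
Sensible, products 25→131 °C: 1483.7 kJ/min
Q = ΔH = -7209.9 kJ/min = -120.17 kW
Heat removed = 120.17 kW

Q_out = 120 kW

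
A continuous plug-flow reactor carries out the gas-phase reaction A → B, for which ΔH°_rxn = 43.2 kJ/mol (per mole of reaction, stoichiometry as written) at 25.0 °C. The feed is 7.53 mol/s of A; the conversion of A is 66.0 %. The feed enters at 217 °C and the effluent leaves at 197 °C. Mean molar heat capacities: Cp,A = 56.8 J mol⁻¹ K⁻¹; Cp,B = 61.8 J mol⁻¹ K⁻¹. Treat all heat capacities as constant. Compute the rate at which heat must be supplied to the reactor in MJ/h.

Q_in = 757 MJ/h

Extent of reaction ξ = 0.660 × 7.53 = 4.9698 mol/s
Reaction term: ξ·ΔH°_rxn = 4.9698 × 43.2 = 214.7 kJ/s
Sensible, feed 217→25 °C: -82.119 kJ/s
Outlet flows (mol/s): A 2.5602, B 4.9698
Sensible, products 25→197 °C: 77.839 kJ/s
Q = ΔH = 210.42 kJ/s = 210.42 kW
Heat supplied = 757.5 MJ/h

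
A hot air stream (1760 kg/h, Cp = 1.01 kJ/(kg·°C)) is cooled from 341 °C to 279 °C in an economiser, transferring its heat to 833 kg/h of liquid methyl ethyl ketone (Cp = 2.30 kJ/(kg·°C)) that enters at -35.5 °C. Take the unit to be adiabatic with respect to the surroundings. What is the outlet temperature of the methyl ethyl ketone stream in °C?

T_c,out = 22.0 °C

Heat released by hot stream: Q = 1760 × 1.01 × (341 − 279) = 110210 kJ/h
Energy balance on cold side (adiabatic exchanger): Q = ṁ_c·Cp_c·(T_c,out − T_c,in)
T_c,out = -35.5 + 110210/(833 × 2.30) = 22.025 °C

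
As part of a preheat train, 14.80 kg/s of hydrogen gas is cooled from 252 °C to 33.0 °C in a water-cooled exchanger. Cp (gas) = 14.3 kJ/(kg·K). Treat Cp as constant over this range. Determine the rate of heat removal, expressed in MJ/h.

Q = ṁ·Cp·ΔT = 14.80 × 14.3 × (33.0 − 252) = -46349 kJ/s
Cooling duty = 166860 MJ/h

Q_c = 167000 MJ/h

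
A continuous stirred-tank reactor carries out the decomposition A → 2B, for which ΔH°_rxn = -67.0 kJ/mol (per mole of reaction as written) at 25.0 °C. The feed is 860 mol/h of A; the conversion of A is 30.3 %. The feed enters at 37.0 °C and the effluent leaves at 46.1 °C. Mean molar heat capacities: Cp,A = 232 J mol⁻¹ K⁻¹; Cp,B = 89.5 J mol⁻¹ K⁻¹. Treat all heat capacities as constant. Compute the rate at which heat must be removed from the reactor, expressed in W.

Extent of reaction ξ = 0.303 × 860 = 260.58 mol/h
Reaction term: ξ·ΔH°_rxn = 260.58 × -67.0 = -17459 kJ/h
Sensible, feed 37.0→25 °C: -2394.2 kJ/h
Outlet flows (mol/h): A 599.42, B 521.16
Sensible, products 25→46.1 °C: 3918.5 kJ/h
Q = ΔH = -15935 kJ/h = -4.4263 kW
Heat removed = 4426.3 W

Q_out = 4430 W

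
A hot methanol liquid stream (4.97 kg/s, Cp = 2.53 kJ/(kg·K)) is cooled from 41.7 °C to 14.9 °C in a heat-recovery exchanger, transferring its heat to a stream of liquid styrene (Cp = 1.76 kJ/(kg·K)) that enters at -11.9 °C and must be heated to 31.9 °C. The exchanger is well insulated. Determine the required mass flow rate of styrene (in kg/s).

Heat released by hot stream: Q = 4.97 × 2.53 × (41.7 − 14.9) = 336.99 kJ/s
Energy balance on cold side (adiabatic exchanger): Q = ṁ_c·Cp_c·(T_c,out − T_c,in)
ṁ_c = 336.99 / [1.76 × (31.9 − -11.9)] = 4.3714 kg/s

ṁ_c = 4.37 kg/s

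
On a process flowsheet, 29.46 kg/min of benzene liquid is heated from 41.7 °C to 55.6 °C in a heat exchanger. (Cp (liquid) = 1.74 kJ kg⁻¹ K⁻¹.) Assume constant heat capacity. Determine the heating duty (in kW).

Q = 11.9 kW

Q = ṁ·Cp·ΔT = 29.46 × 1.74 × (55.6 − 41.7) = 712.52 kJ/min
Converting: 712.52 / 60 s = 11.875 kW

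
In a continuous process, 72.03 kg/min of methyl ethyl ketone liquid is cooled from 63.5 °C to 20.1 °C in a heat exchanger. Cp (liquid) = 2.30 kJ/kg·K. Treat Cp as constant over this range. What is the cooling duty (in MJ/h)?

Q = ṁ·Cp·ΔT = 72.03 × 2.30 × (20.1 − 63.5) = -7190 kJ/min
Converting: 7190 / 60 s = 119.83 kW
Cooling duty = 431.4 MJ/h

Q_c = 431 MJ/h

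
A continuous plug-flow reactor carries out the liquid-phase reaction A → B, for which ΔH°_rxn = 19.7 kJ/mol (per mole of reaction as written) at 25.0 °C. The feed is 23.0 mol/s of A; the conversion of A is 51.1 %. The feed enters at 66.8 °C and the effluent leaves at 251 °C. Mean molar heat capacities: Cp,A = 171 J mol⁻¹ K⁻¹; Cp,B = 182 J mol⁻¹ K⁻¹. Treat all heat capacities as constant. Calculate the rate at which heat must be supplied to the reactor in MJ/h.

Extent of reaction ξ = 0.511 × 23.0 = 11.753 mol/s
Reaction term: ξ·ΔH°_rxn = 11.753 × 19.7 = 231.53 kJ/s
Sensible, feed 66.8→25 °C: -164.4 kJ/s
Outlet flows (mol/s): A 11.247, B 11.753
Sensible, products 25→251 °C: 918.08 kJ/s
Q = ΔH = 985.21 kJ/s = 985.21 kW
Heat supplied = 3546.8 MJ/h

Q_in = 3550 MJ/h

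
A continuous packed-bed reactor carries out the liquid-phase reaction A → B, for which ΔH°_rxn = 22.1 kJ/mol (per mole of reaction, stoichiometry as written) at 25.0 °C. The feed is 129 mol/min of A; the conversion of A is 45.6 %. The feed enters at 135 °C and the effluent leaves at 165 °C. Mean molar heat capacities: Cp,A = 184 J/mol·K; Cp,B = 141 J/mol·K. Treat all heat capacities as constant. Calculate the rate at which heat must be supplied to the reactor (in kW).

Extent of reaction ξ = 0.456 × 129 = 58.824 mol/min
Reaction term: ξ·ΔH°_rxn = 58.824 × 22.1 = 1300 kJ/min
Sensible, feed 135→25 °C: -2611 kJ/min
Outlet flows (mol/min): A 70.176, B 58.824
Sensible, products 25→165 °C: 2968.9 kJ/min
Q = ΔH = 1658 kJ/min = 27.633 kW
Heat supplied = 27.633 kW

Q_in = 27.6 kW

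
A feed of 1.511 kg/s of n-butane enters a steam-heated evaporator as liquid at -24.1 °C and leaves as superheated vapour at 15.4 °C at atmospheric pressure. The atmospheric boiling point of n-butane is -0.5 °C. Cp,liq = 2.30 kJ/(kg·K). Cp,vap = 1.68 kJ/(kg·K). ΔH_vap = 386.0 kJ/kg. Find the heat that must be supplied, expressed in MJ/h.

Q = 2540 MJ/h

liquid -24.1→-0.5 °C: 54.28 kJ/kg
vaporisation at -0.5 °C: 386 kJ/kg
vapour -0.5→15.4 °C: 26.712 kJ/kg
Δh = 54.28 + 386 + 26.712 = 466.99 kJ/kg
Q = ṁ·Δh = 1.511 kg/s × 466.99 kJ/kg = 705.62 kJ/s
|Q| = 705.62 kW = 2540.2 MJ/h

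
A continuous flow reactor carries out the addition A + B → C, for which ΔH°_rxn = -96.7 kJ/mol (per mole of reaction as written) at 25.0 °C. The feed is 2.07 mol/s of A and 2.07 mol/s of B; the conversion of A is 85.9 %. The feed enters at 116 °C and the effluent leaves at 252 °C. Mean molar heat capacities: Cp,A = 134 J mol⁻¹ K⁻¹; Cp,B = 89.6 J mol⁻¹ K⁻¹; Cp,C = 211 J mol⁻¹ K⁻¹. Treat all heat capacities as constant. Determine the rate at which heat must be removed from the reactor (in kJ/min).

Extent of reaction ξ = 0.859 × 2.07 = 1.7781 mol/s
Reaction term: ξ·ΔH°_rxn = 1.7781 × -96.7 = -171.95 kJ/s
Sensible, feed 116→25 °C: -42.12 kJ/s
Outlet flows (mol/s): A 0.29187, B 0.29187, C 1.7781
Sensible, products 25→252 °C: 99.982 kJ/s
Q = ΔH = -114.08 kJ/s = -114.08 kW
Heat removed = 6845 kJ/min

Q_out = 6840 kJ/min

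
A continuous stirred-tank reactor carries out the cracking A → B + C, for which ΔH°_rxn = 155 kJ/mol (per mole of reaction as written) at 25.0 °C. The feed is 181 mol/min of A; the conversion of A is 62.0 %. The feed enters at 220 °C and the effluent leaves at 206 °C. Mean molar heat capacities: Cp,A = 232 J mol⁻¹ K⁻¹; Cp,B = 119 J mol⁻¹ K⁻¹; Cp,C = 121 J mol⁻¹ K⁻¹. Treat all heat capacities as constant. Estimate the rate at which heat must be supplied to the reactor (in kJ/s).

Extent of reaction ξ = 0.620 × 181 = 112.22 mol/min
Reaction term: ξ·ΔH°_rxn = 112.22 × 155 = 17394 kJ/min
Sensible, feed 220→25 °C: -8188.4 kJ/min
Outlet flows (mol/min): A 68.78, B 112.22, C 112.22
Sensible, products 25→206 °C: 7763 kJ/min
Q = ΔH = 16969 kJ/min = 282.81 kW
Heat supplied = 282.81 kJ/s

Q_in = 283 kJ/s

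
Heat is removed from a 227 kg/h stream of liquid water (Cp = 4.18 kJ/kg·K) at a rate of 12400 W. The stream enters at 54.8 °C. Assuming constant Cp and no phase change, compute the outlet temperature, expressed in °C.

T_out = 7.75 °C

Q = 12400 W = 44640 kJ/h
ΔT = Q/(ṁ·Cp) = 44640/(227×4.18) = 47.046 K
T_out = 54.8 − 47.046 = 7.7541 °C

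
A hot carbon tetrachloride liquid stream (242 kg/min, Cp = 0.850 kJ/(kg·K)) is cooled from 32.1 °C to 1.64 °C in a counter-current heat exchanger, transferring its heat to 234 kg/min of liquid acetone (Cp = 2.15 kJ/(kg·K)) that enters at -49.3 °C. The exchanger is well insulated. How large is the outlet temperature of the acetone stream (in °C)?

T_c,out = -36.8 °C

Heat released by hot stream: Q = 242 × 0.850 × (32.1 − 1.64) = 6265.6 kJ/min
Energy balance on cold side (adiabatic exchanger): Q = ṁ_c·Cp_c·(T_c,out − T_c,in)
T_c,out = -49.3 + 6265.6/(234 × 2.15) = -36.846 °C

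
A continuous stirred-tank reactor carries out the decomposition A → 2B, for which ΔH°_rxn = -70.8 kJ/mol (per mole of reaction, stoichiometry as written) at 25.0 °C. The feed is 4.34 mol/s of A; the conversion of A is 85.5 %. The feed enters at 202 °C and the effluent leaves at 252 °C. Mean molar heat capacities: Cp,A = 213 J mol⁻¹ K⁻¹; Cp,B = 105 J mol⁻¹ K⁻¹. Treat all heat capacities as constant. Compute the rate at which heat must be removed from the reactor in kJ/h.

Q_out = 788000 kJ/h

Extent of reaction ξ = 0.855 × 4.34 = 3.7107 mol/s
Reaction term: ξ·ΔH°_rxn = 3.7107 × -70.8 = -262.72 kJ/s
Sensible, feed 202→25 °C: -163.62 kJ/s
Outlet flows (mol/s): A 0.6293, B 7.4214
Sensible, products 25→252 °C: 207.32 kJ/s
Q = ΔH = -219.02 kJ/s = -219.02 kW
Heat removed = 788480 kJ/h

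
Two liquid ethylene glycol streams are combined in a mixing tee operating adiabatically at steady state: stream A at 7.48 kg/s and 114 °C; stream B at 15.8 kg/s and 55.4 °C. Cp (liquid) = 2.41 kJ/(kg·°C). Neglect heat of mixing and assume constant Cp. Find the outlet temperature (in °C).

Adiabatic, steady state ⇒ Σ ṁᵢCp,ᵢ(T_out − Tᵢ) = 0
Σ ṁᵢCp,ᵢTᵢ = 7.48×2.41×114 + 15.8×2.41×55.4 = 4164.6
Σ ṁᵢCp,ᵢ = 7.48×2.41 + 15.8×2.41 = 56.105
T_out = 4164.6 / 56.105 = 74.229 °C

T_out = 74.2 °C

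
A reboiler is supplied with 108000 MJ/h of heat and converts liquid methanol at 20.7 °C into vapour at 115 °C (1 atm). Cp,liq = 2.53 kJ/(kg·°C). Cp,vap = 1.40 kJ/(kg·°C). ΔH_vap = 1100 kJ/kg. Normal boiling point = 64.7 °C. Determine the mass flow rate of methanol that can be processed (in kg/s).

ṁ = 23.4 kg/s

Δh = 2.53×(64.7−20.7) + 1100 + 1.40×(115−64.7) = 1281.7 kJ/kg
Q = 108000 MJ/h = 30000 kJ/s = 30000 kJ/s
ṁ = Q/Δh = 30000 / 1281.7 = 23.406 kg/s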